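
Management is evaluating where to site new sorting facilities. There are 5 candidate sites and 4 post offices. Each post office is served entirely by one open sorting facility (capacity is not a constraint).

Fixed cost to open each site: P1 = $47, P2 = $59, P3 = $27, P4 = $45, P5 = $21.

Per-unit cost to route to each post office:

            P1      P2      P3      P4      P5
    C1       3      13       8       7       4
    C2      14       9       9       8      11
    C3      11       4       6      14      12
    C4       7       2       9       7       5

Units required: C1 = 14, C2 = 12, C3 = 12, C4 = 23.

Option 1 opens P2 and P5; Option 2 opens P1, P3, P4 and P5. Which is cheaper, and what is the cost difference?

Option 1 is cheaper by 127.

Option 1: {P2, P5}: C1→P5 4·14=56, C2→P2 9·12=108, C3→P2 4·12=48, C4→P2 2·23=46. Service 258; fixed 80; total 338.
Option 2: {P1, P3, P4, P5}: C1→P1 3·14=42, C2→P4 8·12=96, C3→P3 6·12=72, C4→P5 5·23=115. Service 325; fixed 140; total 465.
Difference: |338 − 465| = 127.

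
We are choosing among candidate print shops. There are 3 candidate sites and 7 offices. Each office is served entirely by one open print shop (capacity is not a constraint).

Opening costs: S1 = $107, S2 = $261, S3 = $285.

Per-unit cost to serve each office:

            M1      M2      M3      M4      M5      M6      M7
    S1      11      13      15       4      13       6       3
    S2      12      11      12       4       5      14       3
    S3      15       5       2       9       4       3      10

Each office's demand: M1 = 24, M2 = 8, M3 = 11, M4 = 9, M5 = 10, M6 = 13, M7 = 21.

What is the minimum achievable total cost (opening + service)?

Minimum total cost: 896

For any fixed open set, each office goes to its cheapest open site; total = fixed + service.
{S1, S3}: M1→S1 11·24=264, M2→S3 5·8=40, M3→S3 2·11=22, M4→S1 4·9=36, M5→S3 4·10=40, M6→S3 3·13=39, M7→S1 3·21=63. Service 504; fixed 392; total 896.
{S1}: M1→S1 11·24=264, M2→S1 13·8=104, M3→S1 15·11=165, M4→S1 4·9=36, M5→S1 13·10=130, M6→S1 6·13=78, M7→S1 3·21=63. Service 840; fixed 107; total 947.
{S2, S3}: service 528 + fixed 546 = 1074
{S1, S2, S3}: service 504 + fixed 653 = 1157
(All 7 nonempty subsets were checked; S1 and S3 is lowest.)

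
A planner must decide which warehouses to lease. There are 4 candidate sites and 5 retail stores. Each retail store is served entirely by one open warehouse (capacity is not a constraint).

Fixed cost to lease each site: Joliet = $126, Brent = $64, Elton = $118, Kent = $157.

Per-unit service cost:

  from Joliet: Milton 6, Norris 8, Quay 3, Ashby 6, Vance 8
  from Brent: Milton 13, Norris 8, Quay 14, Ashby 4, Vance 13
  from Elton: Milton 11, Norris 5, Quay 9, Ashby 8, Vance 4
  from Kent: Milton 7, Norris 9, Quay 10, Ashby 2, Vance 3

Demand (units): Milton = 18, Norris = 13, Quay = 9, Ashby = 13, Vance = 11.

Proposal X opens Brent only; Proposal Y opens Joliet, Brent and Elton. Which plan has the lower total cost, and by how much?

Proposal X: {Brent}: Milton→Brent 13·18=234, Norris→Brent 8·13=104, Quay→Brent 14·9=126, Ashby→Brent 4·13=52, Vance→Brent 13·11=143. Service 659; fixed 64; total 723.
Proposal Y: {Joliet, Brent, Elton}: Milton→Joliet 6·18=108, Norris→Elton 5·13=65, Quay→Joliet 3·9=27, Ashby→Brent 4·13=52, Vance→Elton 4·11=44. Service 296; fixed 308; total 604.
Difference: |723 − 604| = 119.

Proposal Y is cheaper by 119.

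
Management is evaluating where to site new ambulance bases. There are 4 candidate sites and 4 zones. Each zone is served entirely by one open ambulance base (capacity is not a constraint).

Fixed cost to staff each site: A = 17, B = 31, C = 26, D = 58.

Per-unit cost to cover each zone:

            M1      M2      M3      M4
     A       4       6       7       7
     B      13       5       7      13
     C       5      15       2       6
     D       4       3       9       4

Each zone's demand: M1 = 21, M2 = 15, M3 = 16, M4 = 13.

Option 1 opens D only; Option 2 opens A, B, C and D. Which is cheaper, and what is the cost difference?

Option 1: {D}: M1→D 4·21=84, M2→D 3·15=45, M3→D 9·16=144, M4→D 4·13=52. Service 325; fixed 58; total 383.
Option 2: {A, B, C, D}: M1→A 4·21=84, M2→D 3·15=45, M3→C 2·16=32, M4→D 4·13=52. Service 213; fixed 132; total 345.
Difference: |383 − 345| = 38.

Option 2 is cheaper by 38.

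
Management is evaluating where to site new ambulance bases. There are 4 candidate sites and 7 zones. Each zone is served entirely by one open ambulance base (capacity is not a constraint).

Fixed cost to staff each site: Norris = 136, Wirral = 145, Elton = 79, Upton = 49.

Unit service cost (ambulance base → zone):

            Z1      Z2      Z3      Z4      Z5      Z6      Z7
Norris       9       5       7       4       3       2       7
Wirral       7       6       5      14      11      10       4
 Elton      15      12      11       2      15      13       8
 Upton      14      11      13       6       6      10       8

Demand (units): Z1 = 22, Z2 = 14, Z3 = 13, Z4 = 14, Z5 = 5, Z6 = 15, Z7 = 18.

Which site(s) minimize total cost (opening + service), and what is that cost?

Open Norris only; minimum total cost 722.

For any fixed open set, each zone goes to its cheapest open site; total = fixed + service.
{Norris}: Z1→Norris 9·22=198, Z2→Norris 5·14=70, Z3→Norris 7·13=91, Z4→Norris 4·14=56, Z5→Norris 3·5=15, Z6→Norris 2·15=30, Z7→Norris 7·18=126. Service 586; fixed 136; total 722.
{Norris, Wirral}: service 462 + fixed 281 = 743
{Norris, Upton}: Z1→Norris 9·22=198, Z2→Norris 5·14=70, Z3→Norris 7·13=91, Z4→Norris 4·14=56, Z5→Norris 3·5=15, Z6→Norris 2·15=30, Z7→Norris 7·18=126. Service 586; fixed 185; total 771.
{Norris, Wirral, Elton, Upton}: service 434 + fixed 409 = 843
(All 15 nonempty subsets were checked; Norris only is lowest.)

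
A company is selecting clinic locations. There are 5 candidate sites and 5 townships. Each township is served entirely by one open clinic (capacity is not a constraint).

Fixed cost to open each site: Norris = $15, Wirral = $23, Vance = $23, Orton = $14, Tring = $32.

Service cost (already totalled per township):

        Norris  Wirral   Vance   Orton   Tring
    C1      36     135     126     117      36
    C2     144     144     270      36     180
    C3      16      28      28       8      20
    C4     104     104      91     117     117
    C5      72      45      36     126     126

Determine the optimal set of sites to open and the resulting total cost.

For any fixed open set, each township goes to its cheapest open site; total = fixed + service.
{Norris, Vance, Orton}: C1→Norris 36, C2→Orton 36, C3→Orton 8, C4→Vance 91, C5→Vance 36. Service 207; fixed 52; total 259.
{Vance, Orton, Tring}: service 207 + fixed 69 = 276
{Norris, Wirral, Orton}: service 229 + fixed 52 = 281
{Norris, Wirral, Vance, Orton, Tring}: service 207 + fixed 107 = 314
No other subset beats 259.

Open Norris, Vance and Orton; minimum total cost 259.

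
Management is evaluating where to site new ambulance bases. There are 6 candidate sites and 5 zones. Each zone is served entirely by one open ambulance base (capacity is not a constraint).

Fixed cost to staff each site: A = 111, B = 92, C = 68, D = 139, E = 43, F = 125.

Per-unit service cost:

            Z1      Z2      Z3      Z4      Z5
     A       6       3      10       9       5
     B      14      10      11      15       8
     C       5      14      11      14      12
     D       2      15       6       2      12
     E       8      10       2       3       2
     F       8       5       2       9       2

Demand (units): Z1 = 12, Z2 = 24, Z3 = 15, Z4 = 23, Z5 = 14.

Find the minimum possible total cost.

For any fixed open set, each zone goes to its cheapest open site; total = fixed + service.
{A, E}: Z1→A 6·12=72, Z2→A 3·24=72, Z3→E 2·15=30, Z4→E 3·23=69, Z5→E 2·14=28. Service 271; fixed 154; total 425.
{A, C, E}: Z1→C 5·12=60, Z2→A 3·24=72, Z3→E 2·15=30, Z4→E 3·23=69, Z5→E 2·14=28. Service 259; fixed 222; total 481.
{A, D, E}: service 200 + fixed 293 = 493
{A, B, C, D, E, F}: service 200 + fixed 578 = 778
No other subset beats 425.

Minimum total cost: 425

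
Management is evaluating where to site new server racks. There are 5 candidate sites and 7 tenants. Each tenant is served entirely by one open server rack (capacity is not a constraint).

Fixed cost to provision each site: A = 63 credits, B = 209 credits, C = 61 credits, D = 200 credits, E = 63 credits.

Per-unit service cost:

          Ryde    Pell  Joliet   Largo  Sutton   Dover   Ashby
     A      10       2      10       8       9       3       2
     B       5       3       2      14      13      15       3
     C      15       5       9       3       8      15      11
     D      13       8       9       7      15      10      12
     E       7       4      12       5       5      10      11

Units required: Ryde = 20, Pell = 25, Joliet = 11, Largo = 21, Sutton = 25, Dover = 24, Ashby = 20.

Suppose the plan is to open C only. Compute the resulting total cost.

Total cost: 1428

Each tenant is assigned to its cheapest site among the open ones.
{C}: Ryde→C 15·20=300, Pell→C 5·25=125, Joliet→C 9·11=99, Largo→C 3·21=63, Sutton→C 8·25=200, Dover→C 15·24=360, Ashby→C 11·20=220. Service 1367; fixed 61; total 1428.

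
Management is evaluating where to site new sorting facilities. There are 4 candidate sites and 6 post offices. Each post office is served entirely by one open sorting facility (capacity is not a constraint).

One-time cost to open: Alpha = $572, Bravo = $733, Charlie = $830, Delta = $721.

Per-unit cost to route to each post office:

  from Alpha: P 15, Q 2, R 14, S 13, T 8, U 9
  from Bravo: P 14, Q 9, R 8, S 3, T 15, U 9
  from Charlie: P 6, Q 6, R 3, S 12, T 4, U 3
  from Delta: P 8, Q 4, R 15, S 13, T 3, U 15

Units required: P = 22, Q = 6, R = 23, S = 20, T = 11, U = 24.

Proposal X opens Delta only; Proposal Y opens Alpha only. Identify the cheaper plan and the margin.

Proposal Y is cheaper by 119.

Proposal X: {Delta}: P→Delta 8·22=176, Q→Delta 4·6=24, R→Delta 15·23=345, S→Delta 13·20=260, T→Delta 3·11=33, U→Delta 15·24=360. Service 1198; fixed 721; total 1919.
Proposal Y: {Alpha}: P→Alpha 15·22=330, Q→Alpha 2·6=12, R→Alpha 14·23=322, S→Alpha 13·20=260, T→Alpha 8·11=88, U→Alpha 9·24=216. Service 1228; fixed 572; total 1800.
Difference: |1919 − 1800| = 119.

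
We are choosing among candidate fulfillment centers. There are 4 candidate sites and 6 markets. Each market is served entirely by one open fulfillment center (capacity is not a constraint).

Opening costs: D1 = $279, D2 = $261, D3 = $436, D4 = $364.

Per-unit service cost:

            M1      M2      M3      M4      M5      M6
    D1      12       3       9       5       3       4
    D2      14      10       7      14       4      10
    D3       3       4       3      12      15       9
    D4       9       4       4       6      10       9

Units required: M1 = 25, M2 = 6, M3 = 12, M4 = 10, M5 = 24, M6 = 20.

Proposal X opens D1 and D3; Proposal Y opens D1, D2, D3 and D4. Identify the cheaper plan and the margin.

Proposal X is cheaper by 625.

Proposal X: {D1, D3}: M1→D3 3·25=75, M2→D1 3·6=18, M3→D3 3·12=36, M4→D1 5·10=50, M5→D1 3·24=72, M6→D1 4·20=80. Service 331; fixed 715; total 1046.
Proposal Y: {D1, D2, D3, D4}: M1→D3 3·25=75, M2→D1 3·6=18, M3→D3 3·12=36, M4→D1 5·10=50, M5→D1 3·24=72, M6→D1 4·20=80. Service 331; fixed 1340; total 1671.
Difference: |1046 − 1671| = 625.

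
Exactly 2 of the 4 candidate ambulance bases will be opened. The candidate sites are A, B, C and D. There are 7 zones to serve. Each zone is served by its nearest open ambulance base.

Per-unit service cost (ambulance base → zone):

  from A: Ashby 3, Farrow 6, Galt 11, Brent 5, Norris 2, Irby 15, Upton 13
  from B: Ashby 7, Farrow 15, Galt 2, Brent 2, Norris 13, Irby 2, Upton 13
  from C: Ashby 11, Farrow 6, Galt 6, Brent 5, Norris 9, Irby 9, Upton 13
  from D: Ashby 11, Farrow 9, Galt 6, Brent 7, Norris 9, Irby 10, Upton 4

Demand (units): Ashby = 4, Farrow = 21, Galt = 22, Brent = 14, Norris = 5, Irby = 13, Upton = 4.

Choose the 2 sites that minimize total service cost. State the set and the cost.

With exactly 2 open, each zone uses its cheapest among the chosen.
{A, B}: Ashby→A 3·4=12, Farrow→A 6·21=126, Galt→B 2·22=44, Brent→B 2·14=28, Norris→A 2·5=10, Irby→B 2·13=26, Upton→A 13·4=52. Service cost 298.
{B, C}: service cost 349
{B, D}: service cost 376
Among all 6 size-2 choices, {A, B} is lowest.

Choose A and B; total service cost 298.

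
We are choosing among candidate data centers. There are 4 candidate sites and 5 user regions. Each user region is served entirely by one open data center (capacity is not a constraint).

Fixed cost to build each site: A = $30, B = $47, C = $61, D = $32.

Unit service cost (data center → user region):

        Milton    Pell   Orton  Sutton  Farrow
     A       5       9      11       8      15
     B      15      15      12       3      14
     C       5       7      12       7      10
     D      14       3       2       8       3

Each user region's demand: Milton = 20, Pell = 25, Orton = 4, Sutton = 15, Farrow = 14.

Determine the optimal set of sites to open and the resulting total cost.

For any fixed open set, each user region goes to its cheapest open site; total = fixed + service.
{A, B, D}: Milton→A 5·20=100, Pell→D 3·25=75, Orton→D 2·4=8, Sutton→B 3·15=45, Farrow→D 3·14=42. Service 270; fixed 109; total 379.
{A, D}: service 345 + fixed 62 = 407
{B, C, D}: Milton→C 5·20=100, Pell→D 3·25=75, Orton→D 2·4=8, Sutton→B 3·15=45, Farrow→D 3·14=42. Service 270; fixed 140; total 410.
{A, B, C, D}: service 270 + fixed 170 = 440
No other subset beats 379.

Open A, B and D; minimum total cost 379.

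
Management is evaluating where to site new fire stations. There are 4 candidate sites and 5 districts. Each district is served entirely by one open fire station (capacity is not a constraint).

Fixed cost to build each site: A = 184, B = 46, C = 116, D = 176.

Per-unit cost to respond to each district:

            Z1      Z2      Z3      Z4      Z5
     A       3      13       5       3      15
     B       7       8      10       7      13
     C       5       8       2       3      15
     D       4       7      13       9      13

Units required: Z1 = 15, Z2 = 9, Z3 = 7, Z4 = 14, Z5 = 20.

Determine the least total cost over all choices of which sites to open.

For any fixed open set, each district goes to its cheapest open site; total = fixed + service.
{C}: Z1→C 5·15=75, Z2→C 8·9=72, Z3→C 2·7=14, Z4→C 3·14=42, Z5→C 15·20=300. Service 503; fixed 116; total 619.
{B, C}: service 463 + fixed 162 = 625
{B}: service 605 + fixed 46 = 651
{A, B, C, D}: service 424 + fixed 522 = 946
No other subset beats 619.

Minimum total cost: 619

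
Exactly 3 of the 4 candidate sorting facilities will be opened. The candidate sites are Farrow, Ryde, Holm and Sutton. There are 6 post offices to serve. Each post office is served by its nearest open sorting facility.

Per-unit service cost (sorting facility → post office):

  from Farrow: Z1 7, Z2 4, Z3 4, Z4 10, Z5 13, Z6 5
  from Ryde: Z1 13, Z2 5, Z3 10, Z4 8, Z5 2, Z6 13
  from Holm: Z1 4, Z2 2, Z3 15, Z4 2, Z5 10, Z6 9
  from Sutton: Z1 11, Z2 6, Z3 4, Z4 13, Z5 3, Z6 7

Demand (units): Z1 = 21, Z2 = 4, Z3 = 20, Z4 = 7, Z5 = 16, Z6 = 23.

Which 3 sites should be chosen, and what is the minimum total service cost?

Choose Farrow, Ryde and Holm; total service cost 333.

With exactly 3 open, each post office uses its cheapest among the chosen.
{Farrow, Ryde, Holm}: Z1→Holm 4·21=84, Z2→Holm 2·4=8, Z3→Farrow 4·20=80, Z4→Holm 2·7=14, Z5→Ryde 2·16=32, Z6→Farrow 5·23=115. Service cost 333.
{Farrow, Holm, Sutton}: service cost 349
{Ryde, Holm, Sutton}: service cost 379
Among all 4 size-3 choices, {Farrow, Ryde, Holm} is lowest.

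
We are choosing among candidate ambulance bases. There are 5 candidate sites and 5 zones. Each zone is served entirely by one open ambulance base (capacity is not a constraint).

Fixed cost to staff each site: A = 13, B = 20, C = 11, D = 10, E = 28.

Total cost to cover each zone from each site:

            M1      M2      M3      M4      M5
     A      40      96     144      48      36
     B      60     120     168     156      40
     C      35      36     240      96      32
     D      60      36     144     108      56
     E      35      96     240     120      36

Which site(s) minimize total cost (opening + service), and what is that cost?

Open A and C; minimum total cost 319.

For any fixed open set, each zone goes to its cheapest open site; total = fixed + service.
{A, C}: M1→C 35, M2→C 36, M3→A 144, M4→A 48, M5→C 32. Service 295; fixed 24; total 319.
{A, D}: M1→A 40, M2→D 36, M3→A 144, M4→A 48, M5→A 36. Service 304; fixed 23; total 327.
{A, C, D}: M1→C 35, M2→C 36, M3→A 144, M4→A 48, M5→C 32. Service 295; fixed 34; total 329.
{A, B, C, D, E}: service 295 + fixed 82 = 377
No other subset beats 319.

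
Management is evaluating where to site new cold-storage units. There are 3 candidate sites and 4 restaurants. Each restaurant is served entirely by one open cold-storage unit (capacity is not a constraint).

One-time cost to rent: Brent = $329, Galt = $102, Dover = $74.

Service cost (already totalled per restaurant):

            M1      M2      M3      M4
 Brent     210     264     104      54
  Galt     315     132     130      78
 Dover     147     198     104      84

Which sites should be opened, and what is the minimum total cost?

For any fixed open set, each restaurant goes to its cheapest open site; total = fixed + service.
{Dover}: M1→Dover 147, M2→Dover 198, M3→Dover 104, M4→Dover 84. Service 533; fixed 74; total 607.
{Galt, Dover}: M1→Dover 147, M2→Galt 132, M3→Dover 104, M4→Galt 78. Service 461; fixed 176; total 637.
{Galt}: service 655 + fixed 102 = 757
{Brent, Galt, Dover}: service 437 + fixed 505 = 942
No other subset beats 607.

Open Dover only; minimum total cost 607.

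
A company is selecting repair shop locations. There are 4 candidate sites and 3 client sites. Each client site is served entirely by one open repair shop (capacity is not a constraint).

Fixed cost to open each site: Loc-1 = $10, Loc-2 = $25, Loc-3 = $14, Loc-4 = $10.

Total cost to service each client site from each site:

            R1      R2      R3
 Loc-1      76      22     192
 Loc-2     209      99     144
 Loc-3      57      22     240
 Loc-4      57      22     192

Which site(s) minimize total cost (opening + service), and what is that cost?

For any fixed open set, each client site goes to its cheapest open site; total = fixed + service.
{Loc-2, Loc-4}: R1→Loc-4 57, R2→Loc-4 22, R3→Loc-2 144. Service 223; fixed 35; total 258.
{Loc-2, Loc-3}: service 223 + fixed 39 = 262
{Loc-1, Loc-2, Loc-4}: R1→Loc-4 57, R2→Loc-1 22, R3→Loc-2 144. Service 223; fixed 45; total 268.
{Loc-1, Loc-2, Loc-3, Loc-4}: service 223 + fixed 59 = 282
No other subset beats 258.

Open Loc-2 and Loc-4; minimum total cost 258.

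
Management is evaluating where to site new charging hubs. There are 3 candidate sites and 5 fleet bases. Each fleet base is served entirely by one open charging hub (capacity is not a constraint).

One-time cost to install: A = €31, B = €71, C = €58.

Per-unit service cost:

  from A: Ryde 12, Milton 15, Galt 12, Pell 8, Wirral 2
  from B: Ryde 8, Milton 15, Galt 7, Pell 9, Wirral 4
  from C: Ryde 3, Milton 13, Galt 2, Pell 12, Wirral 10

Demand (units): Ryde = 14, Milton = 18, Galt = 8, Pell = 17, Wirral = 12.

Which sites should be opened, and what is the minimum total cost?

Open A and C; minimum total cost 541.

For any fixed open set, each fleet base goes to its cheapest open site; total = fixed + service.
{A, C}: Ryde→C 3·14=42, Milton→C 13·18=234, Galt→C 2·8=16, Pell→A 8·17=136, Wirral→A 2·12=24. Service 452; fixed 89; total 541.
{A, B, C}: service 452 + fixed 160 = 612
{B, C}: service 493 + fixed 129 = 622
{A}: service 694 + fixed 31 = 725
No other subset beats 541.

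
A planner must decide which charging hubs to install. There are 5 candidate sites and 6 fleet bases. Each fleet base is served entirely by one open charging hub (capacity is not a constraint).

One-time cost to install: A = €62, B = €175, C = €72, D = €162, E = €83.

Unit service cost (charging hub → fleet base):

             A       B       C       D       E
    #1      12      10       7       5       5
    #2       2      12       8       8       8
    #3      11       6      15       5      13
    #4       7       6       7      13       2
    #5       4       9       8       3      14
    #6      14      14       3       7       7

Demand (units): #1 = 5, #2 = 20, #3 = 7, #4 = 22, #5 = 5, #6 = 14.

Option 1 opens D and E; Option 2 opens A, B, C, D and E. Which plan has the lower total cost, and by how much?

Option 1 is cheaper by 133.

Option 1: {D, E}: #1→D 5·5=25, #2→D 8·20=160, #3→D 5·7=35, #4→E 2·22=44, #5→D 3·5=15, #6→D 7·14=98. Service 377; fixed 245; total 622.
Option 2: {A, B, C, D, E}: #1→D 5·5=25, #2→A 2·20=40, #3→D 5·7=35, #4→E 2·22=44, #5→D 3·5=15, #6→C 3·14=42. Service 201; fixed 554; total 755.
Difference: |622 − 755| = 133.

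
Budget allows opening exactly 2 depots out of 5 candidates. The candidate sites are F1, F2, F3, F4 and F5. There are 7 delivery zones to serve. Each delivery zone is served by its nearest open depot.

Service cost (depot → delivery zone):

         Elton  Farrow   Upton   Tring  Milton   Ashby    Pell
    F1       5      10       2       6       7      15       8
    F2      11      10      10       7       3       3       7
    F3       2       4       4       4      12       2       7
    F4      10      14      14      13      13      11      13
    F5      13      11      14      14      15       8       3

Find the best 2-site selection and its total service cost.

With exactly 2 open, each delivery zone uses its cheapest among the chosen.
{F2, F3}: Elton→F3 2, Farrow→F3 4, Upton→F3 4, Tring→F3 4, Milton→F2 3, Ashby→F3 2, Pell→F2 7. Service cost 26.
{F1, F3}: service cost 28
{F3, F5}: service cost 31
Among all 10 size-2 choices, {F2, F3} is lowest.

Choose F2 and F3; total service cost 26.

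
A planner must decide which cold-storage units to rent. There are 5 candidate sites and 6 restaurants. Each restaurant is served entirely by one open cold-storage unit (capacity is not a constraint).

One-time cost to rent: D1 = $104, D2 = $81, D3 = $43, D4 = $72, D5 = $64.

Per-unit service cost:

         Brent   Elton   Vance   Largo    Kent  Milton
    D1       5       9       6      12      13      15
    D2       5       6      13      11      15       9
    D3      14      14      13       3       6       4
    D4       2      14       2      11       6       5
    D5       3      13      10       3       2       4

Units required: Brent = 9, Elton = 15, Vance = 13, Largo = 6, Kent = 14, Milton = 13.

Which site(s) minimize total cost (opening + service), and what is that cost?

Open D2, D4 and D5; minimum total cost 449.

For any fixed open set, each restaurant goes to its cheapest open site; total = fixed + service.
{D2, D4, D5}: Brent→D4 2·9=18, Elton→D2 6·15=90, Vance→D4 2·13=26, Largo→D5 3·6=18, Kent→D5 2·14=28, Milton→D5 4·13=52. Service 232; fixed 217; total 449.
{D4, D5}: service 337 + fixed 136 = 473
{D2, D3, D4}: Brent→D4 2·9=18, Elton→D2 6·15=90, Vance→D4 2·13=26, Largo→D3 3·6=18, Kent→D3 6·14=84, Milton→D3 4·13=52. Service 288; fixed 196; total 484.
{D1, D2, D3, D4, D5}: service 232 + fixed 364 = 596
No other subset beats 449.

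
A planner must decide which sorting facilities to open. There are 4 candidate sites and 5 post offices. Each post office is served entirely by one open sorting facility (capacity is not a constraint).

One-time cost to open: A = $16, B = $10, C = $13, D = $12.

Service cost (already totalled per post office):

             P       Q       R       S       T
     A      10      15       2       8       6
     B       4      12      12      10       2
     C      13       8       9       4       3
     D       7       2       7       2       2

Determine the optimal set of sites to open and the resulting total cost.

Open D only; minimum total cost 32.

For any fixed open set, each post office goes to its cheapest open site; total = fixed + service.
{D}: P→D 7, Q→D 2, R→D 7, S→D 2, T→D 2. Service 20; fixed 12; total 32.
{B, D}: P→B 4, Q→D 2, R→D 7, S→D 2, T→B 2. Service 17; fixed 22; total 39.
{A, D}: service 15 + fixed 28 = 43
{A, B, C, D}: service 12 + fixed 51 = 63
No other subset beats 32.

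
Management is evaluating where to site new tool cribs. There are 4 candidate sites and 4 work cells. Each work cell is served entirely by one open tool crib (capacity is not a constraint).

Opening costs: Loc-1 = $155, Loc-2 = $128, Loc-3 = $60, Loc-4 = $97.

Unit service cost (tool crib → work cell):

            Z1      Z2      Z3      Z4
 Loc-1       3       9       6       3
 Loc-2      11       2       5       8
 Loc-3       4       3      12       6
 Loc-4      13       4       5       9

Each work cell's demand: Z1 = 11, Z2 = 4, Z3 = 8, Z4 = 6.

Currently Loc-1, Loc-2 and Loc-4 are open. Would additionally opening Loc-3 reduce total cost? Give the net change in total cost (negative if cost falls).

Current service cost with {Loc-1, Loc-2, Loc-4}: 99.
Adding Loc-3: each work cell re-picks its cheapest; new service cost 99, saving 0.
Extra fixed cost: 60. Net change = 60 − 0 = 60.
(Totals: 479 → 539.)

No — net change +60 (cost rises by 60).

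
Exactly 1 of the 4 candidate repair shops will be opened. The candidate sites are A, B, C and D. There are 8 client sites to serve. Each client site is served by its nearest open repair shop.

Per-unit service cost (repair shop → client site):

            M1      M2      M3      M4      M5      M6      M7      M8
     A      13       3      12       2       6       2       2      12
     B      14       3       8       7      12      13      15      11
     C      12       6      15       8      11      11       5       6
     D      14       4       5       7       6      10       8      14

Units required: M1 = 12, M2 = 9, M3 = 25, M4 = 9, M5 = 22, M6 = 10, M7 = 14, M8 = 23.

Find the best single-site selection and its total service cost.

Choose A only; total service cost 957.

With exactly 1 open, each client site uses its cheapest among the chosen.
{A}: M1→A 13·12=156, M2→A 3·9=27, M3→A 12·25=300, M4→A 2·9=18, M5→A 6·22=132, M6→A 2·10=20, M7→A 2·14=28, M8→A 12·23=276. Service cost 957.
{D}: service cost 1058
{C}: service cost 1205
Among all 4 size-1 choices, {A} is lowest.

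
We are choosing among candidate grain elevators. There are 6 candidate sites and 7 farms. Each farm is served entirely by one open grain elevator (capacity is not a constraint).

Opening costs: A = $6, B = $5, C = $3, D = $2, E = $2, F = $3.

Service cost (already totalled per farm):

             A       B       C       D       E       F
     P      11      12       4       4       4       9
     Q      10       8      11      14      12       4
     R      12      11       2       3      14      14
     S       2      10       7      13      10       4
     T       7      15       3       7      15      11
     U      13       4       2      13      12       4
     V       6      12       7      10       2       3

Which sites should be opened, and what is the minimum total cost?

Open C and F; minimum total cost 28.

For any fixed open set, each farm goes to its cheapest open site; total = fixed + service.
{C, F}: P→C 4, Q→F 4, R→C 2, S→F 4, T→C 3, U→C 2, V→F 3. Service 22; fixed 6; total 28.
{C, E, F}: P→C 4, Q→F 4, R→C 2, S→F 4, T→C 3, U→C 2, V→E 2. Service 21; fixed 8; total 29.
{C, D, F}: service 22 + fixed 8 = 30
{A, B, C, D, E, F}: service 19 + fixed 21 = 40
No other subset beats 28.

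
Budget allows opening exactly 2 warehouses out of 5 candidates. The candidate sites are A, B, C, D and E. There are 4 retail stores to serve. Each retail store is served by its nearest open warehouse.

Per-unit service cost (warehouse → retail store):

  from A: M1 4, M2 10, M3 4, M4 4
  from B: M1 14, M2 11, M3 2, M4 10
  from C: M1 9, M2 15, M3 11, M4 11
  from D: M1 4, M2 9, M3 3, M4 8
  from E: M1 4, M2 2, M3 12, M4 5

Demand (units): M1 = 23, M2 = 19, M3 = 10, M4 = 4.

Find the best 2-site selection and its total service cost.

Choose B and E; total service cost 170.

With exactly 2 open, each retail store uses its cheapest among the chosen.
{B, E}: M1→E 4·23=92, M2→E 2·19=38, M3→B 2·10=20, M4→E 5·4=20. Service cost 170.
{D, E}: service cost 180
{A, E}: service cost 186
Among all 10 size-2 choices, {B, E} is lowest.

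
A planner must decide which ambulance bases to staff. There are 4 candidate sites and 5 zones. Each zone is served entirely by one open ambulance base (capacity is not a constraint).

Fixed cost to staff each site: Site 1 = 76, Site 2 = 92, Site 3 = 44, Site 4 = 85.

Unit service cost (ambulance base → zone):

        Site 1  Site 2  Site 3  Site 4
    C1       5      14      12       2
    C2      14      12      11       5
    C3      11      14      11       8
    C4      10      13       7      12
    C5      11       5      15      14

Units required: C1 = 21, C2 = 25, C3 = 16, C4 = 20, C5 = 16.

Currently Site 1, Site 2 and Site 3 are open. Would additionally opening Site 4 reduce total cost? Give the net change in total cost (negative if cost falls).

Current service cost with {Site 1, Site 2, Site 3}: 776.
Adding Site 4: each zone re-picks its cheapest; new service cost 515, saving 261.
Extra fixed cost: 85. Net change = 85 − 261 = -176.
(Totals: 988 → 812.)

Yes — net change −176 (cost falls by 176).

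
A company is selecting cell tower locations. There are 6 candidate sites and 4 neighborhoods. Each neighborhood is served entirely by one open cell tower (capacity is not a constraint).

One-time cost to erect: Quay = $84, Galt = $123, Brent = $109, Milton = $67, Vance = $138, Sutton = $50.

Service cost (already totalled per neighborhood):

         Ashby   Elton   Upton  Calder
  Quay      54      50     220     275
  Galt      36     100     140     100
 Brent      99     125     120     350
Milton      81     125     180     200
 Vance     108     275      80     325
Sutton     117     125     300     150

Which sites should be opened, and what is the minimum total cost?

Open Galt only; minimum total cost 499.

For any fixed open set, each neighborhood goes to its cheapest open site; total = fixed + service.
{Galt}: Ashby→Galt 36, Elton→Galt 100, Upton→Galt 140, Calder→Galt 100. Service 376; fixed 123; total 499.
{Quay, Galt}: service 326 + fixed 207 = 533
{Galt, Sutton}: Ashby→Galt 36, Elton→Galt 100, Upton→Galt 140, Calder→Galt 100. Service 376; fixed 173; total 549.
{Quay, Galt, Brent, Milton, Vance, Sutton}: service 266 + fixed 571 = 837
No other subset beats 499.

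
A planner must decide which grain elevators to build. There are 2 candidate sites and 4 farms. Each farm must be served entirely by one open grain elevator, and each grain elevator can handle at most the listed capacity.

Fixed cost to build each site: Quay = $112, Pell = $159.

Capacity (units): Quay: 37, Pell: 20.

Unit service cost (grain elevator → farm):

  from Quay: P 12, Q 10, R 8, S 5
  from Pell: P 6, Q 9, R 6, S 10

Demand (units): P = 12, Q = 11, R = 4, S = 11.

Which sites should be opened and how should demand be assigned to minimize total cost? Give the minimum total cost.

Minimum total cost: 532

Open {Quay, Pell}: P→Pell 6·12=72, Q→Quay 10·11=110, R→Pell 6·4=24, S→Quay 5·11=55.
Loads: Quay carries 22/37, Pell carries 16/20. Service 261; fixed 271; total 532.
Next best feasible plan costs 540.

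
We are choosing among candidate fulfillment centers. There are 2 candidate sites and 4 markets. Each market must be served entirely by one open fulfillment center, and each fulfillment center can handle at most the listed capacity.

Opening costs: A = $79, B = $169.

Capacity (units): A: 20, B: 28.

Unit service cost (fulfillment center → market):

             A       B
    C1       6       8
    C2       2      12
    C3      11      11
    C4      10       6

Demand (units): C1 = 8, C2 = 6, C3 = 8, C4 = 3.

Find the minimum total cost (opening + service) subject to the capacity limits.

Open {B}: C1→B 8·8=64, C2→B 12·6=72, C3→B 11·8=88, C4→B 6·3=18.
Loads: B carries 25/28. Service 242; fixed 169; total 411.
Next best feasible plan costs 414.

Minimum total cost: 411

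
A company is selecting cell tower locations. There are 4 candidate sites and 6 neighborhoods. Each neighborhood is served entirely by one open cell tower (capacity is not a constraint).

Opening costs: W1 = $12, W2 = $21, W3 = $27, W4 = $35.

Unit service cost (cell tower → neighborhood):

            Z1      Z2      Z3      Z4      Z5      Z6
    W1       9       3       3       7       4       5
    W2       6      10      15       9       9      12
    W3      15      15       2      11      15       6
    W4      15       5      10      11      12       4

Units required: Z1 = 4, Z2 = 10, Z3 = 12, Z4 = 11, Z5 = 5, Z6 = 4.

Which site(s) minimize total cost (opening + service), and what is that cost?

For any fixed open set, each neighborhood goes to its cheapest open site; total = fixed + service.
{W1}: Z1→W1 9·4=36, Z2→W1 3·10=30, Z3→W1 3·12=36, Z4→W1 7·11=77, Z5→W1 4·5=20, Z6→W1 5·4=20. Service 219; fixed 12; total 231.
{W1, W2}: Z1→W2 6·4=24, Z2→W1 3·10=30, Z3→W1 3·12=36, Z4→W1 7·11=77, Z5→W1 4·5=20, Z6→W1 5·4=20. Service 207; fixed 33; total 240.
{W1, W3}: service 207 + fixed 39 = 246
{W1, W2, W3, W4}: Z1→W2 6·4=24, Z2→W1 3·10=30, Z3→W3 2·12=24, Z4→W1 7·11=77, Z5→W1 4·5=20, Z6→W4 4·4=16. Service 191; fixed 95; total 286.
(All 15 nonempty subsets were checked; W1 only is lowest.)

Open W1 only; minimum total cost 231.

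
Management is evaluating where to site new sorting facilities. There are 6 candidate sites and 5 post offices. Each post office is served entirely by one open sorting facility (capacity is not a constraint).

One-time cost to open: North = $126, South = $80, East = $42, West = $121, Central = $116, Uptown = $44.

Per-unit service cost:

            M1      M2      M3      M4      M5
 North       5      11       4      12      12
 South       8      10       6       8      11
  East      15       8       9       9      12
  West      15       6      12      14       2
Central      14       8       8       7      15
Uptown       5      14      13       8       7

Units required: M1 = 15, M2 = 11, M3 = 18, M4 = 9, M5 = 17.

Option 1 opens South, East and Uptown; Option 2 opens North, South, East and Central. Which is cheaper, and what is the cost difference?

Option 1: {South, East, Uptown}: M1→Uptown 5·15=75, M2→East 8·11=88, M3→South 6·18=108, M4→South 8·9=72, M5→Uptown 7·17=119. Service 462; fixed 166; total 628.
Option 2: {North, South, East, Central}: M1→North 5·15=75, M2→East 8·11=88, M3→North 4·18=72, M4→Central 7·9=63, M5→South 11·17=187. Service 485; fixed 364; total 849.
Difference: |628 − 849| = 221.

Option 1 is cheaper by 221.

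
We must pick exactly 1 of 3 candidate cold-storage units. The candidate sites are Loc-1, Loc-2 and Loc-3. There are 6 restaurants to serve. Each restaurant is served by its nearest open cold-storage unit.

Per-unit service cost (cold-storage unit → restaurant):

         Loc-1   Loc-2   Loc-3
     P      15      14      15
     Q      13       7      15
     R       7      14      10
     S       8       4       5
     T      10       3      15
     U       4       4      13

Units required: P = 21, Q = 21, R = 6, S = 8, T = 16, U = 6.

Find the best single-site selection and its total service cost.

With exactly 1 open, each restaurant uses its cheapest among the chosen.
{Loc-2}: P→Loc-2 14·21=294, Q→Loc-2 7·21=147, R→Loc-2 14·6=84, S→Loc-2 4·8=32, T→Loc-2 3·16=48, U→Loc-2 4·6=24. Service cost 629.
{Loc-1}: service cost 878
{Loc-3}: service cost 1048
Among all 3 size-1 choices, {Loc-2} is lowest.

Choose Loc-2 only; total service cost 629.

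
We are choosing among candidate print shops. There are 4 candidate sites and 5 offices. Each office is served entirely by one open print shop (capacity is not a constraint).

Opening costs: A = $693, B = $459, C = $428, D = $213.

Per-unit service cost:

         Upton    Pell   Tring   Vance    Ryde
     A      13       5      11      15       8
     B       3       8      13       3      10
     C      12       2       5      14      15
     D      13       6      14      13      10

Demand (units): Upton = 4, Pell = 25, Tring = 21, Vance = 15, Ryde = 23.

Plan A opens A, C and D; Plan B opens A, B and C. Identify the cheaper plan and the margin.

Plan A: {A, C, D}: Upton→C 12·4=48, Pell→C 2·25=50, Tring→C 5·21=105, Vance→D 13·15=195, Ryde→A 8·23=184. Service 582; fixed 1334; total 1916.
Plan B: {A, B, C}: Upton→B 3·4=12, Pell→C 2·25=50, Tring→C 5·21=105, Vance→B 3·15=45, Ryde→A 8·23=184. Service 396; fixed 1580; total 1976.
Difference: |1916 − 1976| = 60.

Plan A is cheaper by 60.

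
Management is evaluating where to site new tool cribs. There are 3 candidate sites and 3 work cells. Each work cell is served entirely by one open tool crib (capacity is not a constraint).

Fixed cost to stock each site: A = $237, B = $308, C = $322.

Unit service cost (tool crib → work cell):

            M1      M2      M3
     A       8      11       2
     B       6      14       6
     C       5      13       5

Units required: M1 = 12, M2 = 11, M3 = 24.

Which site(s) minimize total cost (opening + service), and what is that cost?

For any fixed open set, each work cell goes to its cheapest open site; total = fixed + service.
{A}: M1→A 8·12=96, M2→A 11·11=121, M3→A 2·24=48. Service 265; fixed 237; total 502.
{C}: M1→C 5·12=60, M2→C 13·11=143, M3→C 5·24=120. Service 323; fixed 322; total 645.
{B}: M1→B 6·12=72, M2→B 14·11=154, M3→B 6·24=144. Service 370; fixed 308; total 678.
{A, B, C}: service 229 + fixed 867 = 1096
No other subset beats 502.

Open A only; minimum total cost 502.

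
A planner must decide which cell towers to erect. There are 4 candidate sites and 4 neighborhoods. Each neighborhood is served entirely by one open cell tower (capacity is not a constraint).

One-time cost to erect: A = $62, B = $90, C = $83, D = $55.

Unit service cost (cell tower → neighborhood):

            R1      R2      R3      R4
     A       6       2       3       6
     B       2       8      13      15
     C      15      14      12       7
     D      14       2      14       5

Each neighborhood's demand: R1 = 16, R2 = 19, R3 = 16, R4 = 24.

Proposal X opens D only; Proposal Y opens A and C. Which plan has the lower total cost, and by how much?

Proposal X: {D}: R1→D 14·16=224, R2→D 2·19=38, R3→D 14·16=224, R4→D 5·24=120. Service 606; fixed 55; total 661.
Proposal Y: {A, C}: R1→A 6·16=96, R2→A 2·19=38, R3→A 3·16=48, R4→A 6·24=144. Service 326; fixed 145; total 471.
Difference: |661 − 471| = 190.

Proposal Y is cheaper by 190.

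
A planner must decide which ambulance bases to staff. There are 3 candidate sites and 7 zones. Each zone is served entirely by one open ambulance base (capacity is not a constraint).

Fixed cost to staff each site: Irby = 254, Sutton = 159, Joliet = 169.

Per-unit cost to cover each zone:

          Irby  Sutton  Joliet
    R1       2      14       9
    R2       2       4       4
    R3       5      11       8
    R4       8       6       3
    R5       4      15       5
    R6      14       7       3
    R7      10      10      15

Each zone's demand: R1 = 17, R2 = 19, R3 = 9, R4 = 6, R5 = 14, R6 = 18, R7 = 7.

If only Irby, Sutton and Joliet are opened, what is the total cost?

Each zone is assigned to its cheapest site among the open ones.
{Irby, Sutton, Joliet}: R1→Irby 2·17=34, R2→Irby 2·19=38, R3→Irby 5·9=45, R4→Joliet 3·6=18, R5→Irby 4·14=56, R6→Joliet 3·18=54, R7→Irby 10·7=70. Service 315; fixed 582; total 897.

Total cost: 897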